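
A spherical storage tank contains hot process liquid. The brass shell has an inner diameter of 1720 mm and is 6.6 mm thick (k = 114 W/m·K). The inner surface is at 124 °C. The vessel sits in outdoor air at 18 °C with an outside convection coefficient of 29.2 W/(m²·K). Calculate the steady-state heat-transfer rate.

Each spherical layer contributes R = (1/r_i − 1/r_o)/(4πk):
R_brass shell = (1/0.86 − 1/0.8666)/(4π×114) = 6.182×10^-6 K/W
R_outer film = 1/(h·4πr_o²) = 1/(29.2×4π×0.8666²) = 0.003629 K/W
R_total = 0.003635 K/W
Q = ΔT/R_total = 106/0.003635

Q ≈ 29200 W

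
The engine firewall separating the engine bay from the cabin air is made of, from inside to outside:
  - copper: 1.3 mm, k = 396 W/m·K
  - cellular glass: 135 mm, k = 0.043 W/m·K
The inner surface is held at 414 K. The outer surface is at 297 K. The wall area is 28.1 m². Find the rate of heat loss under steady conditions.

Using the resistance-network approach (series):
R_copper = L/(kA) = 0.0013/(396×28.1) = 1.168×10^-7 K/W
R_cellular glass = L/(kA) = 0.135/(0.043×28.1) = 0.1117 K/W
R_total = 0.1117 K/W
Q = ΔT / R_total = 117 / 0.1117

Q ≈ 1050 W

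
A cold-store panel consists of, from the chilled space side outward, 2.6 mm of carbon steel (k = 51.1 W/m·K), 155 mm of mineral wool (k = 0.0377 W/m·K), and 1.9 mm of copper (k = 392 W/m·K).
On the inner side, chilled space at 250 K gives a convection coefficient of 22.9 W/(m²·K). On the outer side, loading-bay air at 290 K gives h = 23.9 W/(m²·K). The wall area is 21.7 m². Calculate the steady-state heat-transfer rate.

Q ≈ 207 W

Using the resistance-network approach (series):
R_inner film = 1/(h_i·A) = 1/(22.9×21.7) = 0.002012 K/W
R_carbon steel = L/(kA) = 0.0026/(51.1×21.7) = 2.345×10^-6 K/W
R_mineral wool = L/(kA) = 0.155/(0.0377×21.7) = 0.1895 K/W
R_copper = L/(kA) = 0.0019/(392×21.7) = 2.234×10^-7 K/W
R_outer film = 1/(h_o·A) = 1/(23.9×21.7) = 0.001928 K/W
R_total = 0.1934 K/W
Q = ΔT / R_total = 40 / 0.1934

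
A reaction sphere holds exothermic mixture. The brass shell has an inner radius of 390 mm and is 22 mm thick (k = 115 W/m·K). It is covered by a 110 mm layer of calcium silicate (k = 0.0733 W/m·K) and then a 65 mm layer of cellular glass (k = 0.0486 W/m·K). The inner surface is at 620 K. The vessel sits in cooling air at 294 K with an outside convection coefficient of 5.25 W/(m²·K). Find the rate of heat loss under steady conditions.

Q ≈ 344 W

For a spherical shell R = (1/r₁ − 1/r₂)/(4πk); film R = 1/(h·4πr²). In series:
R_brass shell = (1/0.39 − 1/0.412)/(4π×115) = 9.474×10^-5 K/W
R_calcium silicate = (1/0.412 − 1/0.522)/(4π×0.0733) = 0.5553 K/W
R_cellular glass = (1/0.522 − 1/0.587)/(4π×0.0486) = 0.3473 K/W
R_outer film = 1/(h·4πr_o²) = 1/(5.25×4π×0.587²) = 0.04399 K/W
R_total = 0.9467 K/W
Q = ΔT/R_total = 326/0.9467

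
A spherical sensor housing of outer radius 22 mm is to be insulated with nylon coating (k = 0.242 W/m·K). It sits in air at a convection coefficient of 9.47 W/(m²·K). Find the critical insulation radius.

r_cr ≈ 51.1 mm

For a sphere r_cr = 2k/h = 2×0.242/9.47
r_cr = 51.1 mm; since the bare radius (22 mm) is below r_cr, adding a thin layer of insulation will *increase* heat loss.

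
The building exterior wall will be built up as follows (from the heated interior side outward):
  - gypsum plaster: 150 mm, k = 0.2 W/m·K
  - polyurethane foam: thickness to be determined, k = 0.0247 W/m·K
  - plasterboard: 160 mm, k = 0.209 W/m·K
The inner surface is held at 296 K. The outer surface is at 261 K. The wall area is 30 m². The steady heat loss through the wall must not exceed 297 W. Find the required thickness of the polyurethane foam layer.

Series thermal resistances:
R_gypsum plaster = L/(kA) = 0.15/(0.2×30) = 0.025 K/W
R_plasterboard = L/(kA) = 0.16/(0.209×30) = 0.02552 K/W
Sum of the known resistances R_other = 0.05052 K/W
Required total resistance R_tot = ΔT/Q_allow = 35/297 = 0.1178 K/W
R_polyurethane foam = R_tot − R_other = 0.06733 K/W
L = R·k·A = 0.06733×0.0247×30

L ≈ 49.9 mm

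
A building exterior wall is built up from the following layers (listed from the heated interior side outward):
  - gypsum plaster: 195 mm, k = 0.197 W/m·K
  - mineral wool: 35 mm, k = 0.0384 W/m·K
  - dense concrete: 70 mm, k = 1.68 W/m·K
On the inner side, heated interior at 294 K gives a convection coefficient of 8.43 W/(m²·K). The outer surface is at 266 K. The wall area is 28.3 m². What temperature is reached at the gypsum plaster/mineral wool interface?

Treating each layer as a thermal resistance in series:
R_inner film = 1/(h_i·A) = 1/(8.43×28.3) = 0.004192 K/W
R_gypsum plaster = L/(kA) = 0.195/(0.197×28.3) = 0.03498 K/W
R_mineral wool = L/(kA) = 0.035/(0.0384×28.3) = 0.03221 K/W
R_dense concrete = L/(kA) = 0.07/(1.68×28.3) = 0.001472 K/W
R_total = 0.07285 K/W;  Q = ΔT/R_total = 28/0.07285 = 384.4 W
T_interface = T_inner − Q·ΣR(inner→interface) = 294 − 384×0.03917

T ≈ 279 K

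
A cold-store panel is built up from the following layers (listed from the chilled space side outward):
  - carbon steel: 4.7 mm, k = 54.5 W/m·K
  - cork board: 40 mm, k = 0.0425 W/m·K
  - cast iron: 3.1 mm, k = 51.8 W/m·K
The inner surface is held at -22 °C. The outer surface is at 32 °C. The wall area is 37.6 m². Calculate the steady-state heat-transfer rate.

Q ≈ 2160 W

Model the wall as resistances in series:
R_carbon steel = L/(kA) = 0.0047/(54.5×37.6) = 2.294×10^-6 K/W
R_cork board = L/(kA) = 0.04/(0.0425×37.6) = 0.02503 K/W
R_cast iron = L/(kA) = 0.0031/(51.8×37.6) = 1.592×10^-6 K/W
R_total = 0.02504 K/W
Q = ΔT / R_total = 54 / 0.02504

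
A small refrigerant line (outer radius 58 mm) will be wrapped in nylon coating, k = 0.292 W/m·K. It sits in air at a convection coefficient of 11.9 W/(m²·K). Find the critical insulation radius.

For a cylinder r_cr = k/h = 0.292/11.9
r_cr = 24.5 mm; since the bare radius (58 mm) is above r_cr, any added insulation will reduce heat loss.

r_cr ≈ 24.5 mm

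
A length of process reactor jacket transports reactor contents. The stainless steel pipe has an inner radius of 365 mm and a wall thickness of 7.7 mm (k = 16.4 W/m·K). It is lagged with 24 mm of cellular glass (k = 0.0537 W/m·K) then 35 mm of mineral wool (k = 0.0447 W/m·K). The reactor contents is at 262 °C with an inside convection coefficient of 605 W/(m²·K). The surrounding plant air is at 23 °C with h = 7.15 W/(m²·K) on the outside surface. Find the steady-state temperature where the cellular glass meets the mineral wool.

For a radial system each layer contributes R = ln(r_out/r_in)/(2πkL); films add R = 1/(hA).
R_inner film = 1/(h_i·2πr₁L) = 1/(605×2π×0.365×1) = 7.207×10^-4 K/W
R_stainless steel pipe wall = ln(372.7/365)/(2π×16.4×1) = 2.026×10^-4 K/W
R_cellular glass = ln(396.7/372.7)/(2π×0.0537×1) = 0.185 K/W
R_mineral wool = ln(431.7/396.7)/(2π×0.0447×1) = 0.301 K/W
R_outer film = 1/(h_o·2πr_oL) = 1/(7.15×2π×0.4317×1) = 0.05156 K/W
R_total = 0.5385 K/W
Q = ΔT/R_total = 239/0.5385
Q = 444 W/m
T_interface = T_inner − Q·ΣR(inner→interface) = 262 − 444×0.1859

T ≈ 179 °C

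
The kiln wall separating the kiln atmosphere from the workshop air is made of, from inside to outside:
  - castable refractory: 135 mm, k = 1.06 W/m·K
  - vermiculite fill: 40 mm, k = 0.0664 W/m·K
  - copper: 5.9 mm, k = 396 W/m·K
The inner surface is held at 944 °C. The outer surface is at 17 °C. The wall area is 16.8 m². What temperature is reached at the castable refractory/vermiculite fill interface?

T ≈ 782 °C

Treating each layer as a thermal resistance in series:
R_castable refractory = L/(kA) = 0.135/(1.06×16.8) = 0.007581 K/W
R_vermiculite fill = L/(kA) = 0.04/(0.0664×16.8) = 0.03586 K/W
R_copper = L/(kA) = 0.0059/(396×16.8) = 8.868×10^-7 K/W
R_total = 0.04344 K/W;  Q = ΔT/R_total = 927/0.04344 = 21340 W
T_interface = T_inner − Q·ΣR(inner→interface) = 944 − 21300×0.007581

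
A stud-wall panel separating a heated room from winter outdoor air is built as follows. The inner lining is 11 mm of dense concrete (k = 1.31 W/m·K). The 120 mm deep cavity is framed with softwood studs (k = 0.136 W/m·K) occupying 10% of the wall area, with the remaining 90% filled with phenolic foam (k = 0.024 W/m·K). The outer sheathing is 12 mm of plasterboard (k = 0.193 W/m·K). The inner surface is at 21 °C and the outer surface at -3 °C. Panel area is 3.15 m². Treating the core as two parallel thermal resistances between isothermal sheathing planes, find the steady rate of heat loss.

Q ≈ 21.7 W

Sheathing layers in series; stud and cavity paths in parallel between them.
R_inner = 0.011/(1.31×3.15) = 0.002666 K/W
R_stud  = 0.12/(0.136×0.1×3.15) = 2.801 K/W
R_cav   = 0.12/(0.024×0.9×3.15) = 1.764 K/W
1/R_core = 1/R_stud + 1/R_cav → R_core = 1.082 K/W
R_outer = 0.012/(0.193×3.15) = 0.01974 K/W
R_total = 1.105 K/W
Q = ΔT/R_total = 24/1.105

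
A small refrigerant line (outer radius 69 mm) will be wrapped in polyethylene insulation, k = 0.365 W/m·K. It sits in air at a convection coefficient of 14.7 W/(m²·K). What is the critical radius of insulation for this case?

For a cylinder r_cr = k/h = 0.365/14.7
r_cr = 24.8 mm; since the bare radius (69 mm) is above r_cr, any added insulation will reduce heat loss.

r_cr ≈ 24.8 mm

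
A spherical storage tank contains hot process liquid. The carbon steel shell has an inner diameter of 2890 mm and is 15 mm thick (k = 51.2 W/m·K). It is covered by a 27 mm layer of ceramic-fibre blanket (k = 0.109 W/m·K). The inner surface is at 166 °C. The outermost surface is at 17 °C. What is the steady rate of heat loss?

Each spherical layer contributes R = (1/r_i − 1/r_o)/(4πk):
R_carbon steel shell = (1/1.445 − 1/1.46)/(4π×51.2) = 1.105×10^-5 K/W
R_ceramic-fibre blanket = (1/1.46 − 1/1.487)/(4π×0.109) = 0.00908 K/W
R_total = 0.009091 K/W
Q = ΔT/R_total = 149/0.009091

Q ≈ 16400 W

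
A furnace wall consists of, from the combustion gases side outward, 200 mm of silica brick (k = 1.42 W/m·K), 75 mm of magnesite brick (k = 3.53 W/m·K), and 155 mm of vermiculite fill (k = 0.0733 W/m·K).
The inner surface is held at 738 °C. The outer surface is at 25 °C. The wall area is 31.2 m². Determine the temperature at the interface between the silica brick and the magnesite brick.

T ≈ 694 °C

Treating each layer as a thermal resistance in series:
R_silica brick = L/(kA) = 0.2/(1.42×31.2) = 0.004514 K/W
R_magnesite brick = L/(kA) = 0.075/(3.53×31.2) = 6.81×10^-4 K/W
R_vermiculite fill = L/(kA) = 0.155/(0.0733×31.2) = 0.06778 K/W
R_total = 0.07297 K/W;  Q = ΔT/R_total = 713/0.07297 = 9771 W
T_interface = T_inner − Q·ΣR(inner→interface) = 738 − 9770×0.004514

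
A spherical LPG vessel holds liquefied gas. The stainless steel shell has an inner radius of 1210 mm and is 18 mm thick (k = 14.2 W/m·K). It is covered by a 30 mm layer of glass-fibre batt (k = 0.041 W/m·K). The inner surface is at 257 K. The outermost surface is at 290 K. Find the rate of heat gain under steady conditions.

Q ≈ 874 W

Each spherical layer contributes R = (1/r_i − 1/r_o)/(4πk):
R_stainless steel shell = (1/1.21 − 1/1.228)/(4π×14.2) = 6.789×10^-5 K/W
R_glass-fibre batt = (1/1.228 − 1/1.258)/(4π×0.041) = 0.03769 K/W
R_total = 0.03776 K/W
Q = ΔT/R_total = 33/0.03776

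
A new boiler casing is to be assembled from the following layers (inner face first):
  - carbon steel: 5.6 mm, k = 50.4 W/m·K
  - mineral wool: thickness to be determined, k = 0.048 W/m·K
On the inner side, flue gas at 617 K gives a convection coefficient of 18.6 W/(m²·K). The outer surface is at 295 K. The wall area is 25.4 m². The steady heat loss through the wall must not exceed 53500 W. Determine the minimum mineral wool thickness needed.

Thermal resistances in series:
R_inner film = 1/(h_i·A) = 1/(18.6×25.4) = 0.002117 K/W
R_carbon steel = L/(kA) = 0.0056/(50.4×25.4) = 4.374×10^-6 K/W
Sum of the known resistances R_other = 0.002121 K/W
Required total resistance R_tot = ΔT/Q_allow = 322/53500 = 0.006019 K/W
R_mineral wool = R_tot − R_other = 0.003898 K/W
L = R·k·A = 0.003898×0.048×25.4

L ≈ 4.75 mm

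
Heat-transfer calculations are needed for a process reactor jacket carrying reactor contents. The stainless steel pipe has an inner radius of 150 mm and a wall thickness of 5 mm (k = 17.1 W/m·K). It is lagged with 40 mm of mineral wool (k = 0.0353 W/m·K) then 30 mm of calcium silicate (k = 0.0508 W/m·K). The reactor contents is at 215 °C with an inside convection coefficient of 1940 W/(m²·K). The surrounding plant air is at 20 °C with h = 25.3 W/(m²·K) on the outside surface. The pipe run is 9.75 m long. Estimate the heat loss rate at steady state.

Treating each annulus and film as a series resistance:
R_inner film = 1/(h_i·2πr₁L) = 1/(1940×2π×0.15×9.75) = 5.609×10^-5 K/W
R_stainless steel pipe wall = ln(155/150)/(2π×17.1×9.75) = 3.13×10^-5 K/W
R_mineral wool = ln(195/155)/(2π×0.0353×9.75) = 0.1062 K/W
R_calcium silicate = ln(225/195)/(2π×0.0508×9.75) = 0.04598 K/W
R_outer film = 1/(h_o·2πr_oL) = 1/(25.3×2π×0.225×9.75) = 0.002868 K/W
R_total = 0.1551 K/W
Q = ΔT/R_total = 195/0.1551

Q ≈ 1260 W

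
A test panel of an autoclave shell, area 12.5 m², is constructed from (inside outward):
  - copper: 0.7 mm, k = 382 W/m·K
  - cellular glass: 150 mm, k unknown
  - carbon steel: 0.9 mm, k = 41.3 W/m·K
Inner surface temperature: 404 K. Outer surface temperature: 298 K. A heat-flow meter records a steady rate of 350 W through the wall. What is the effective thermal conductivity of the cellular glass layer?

k ≈ 0.0396 W/(m·K)

Treating each layer as a thermal resistance in series:
R_copper = L/(kA) = 0.0007/(382×12.5) = 1.466×10^-7 K/W
R_carbon steel = L/(kA) = 0.0009/(41.3×12.5) = 1.743×10^-6 K/W
Sum of known resistances R_other = 1.89×10^-6 K/W
Total R = ΔT/Q = 106/350 = 0.3029 K/W
R_cellular glass = R_total − R_other = 0.3029 K/W
k = L/(R·A) = 0.15/(0.3029×12.5)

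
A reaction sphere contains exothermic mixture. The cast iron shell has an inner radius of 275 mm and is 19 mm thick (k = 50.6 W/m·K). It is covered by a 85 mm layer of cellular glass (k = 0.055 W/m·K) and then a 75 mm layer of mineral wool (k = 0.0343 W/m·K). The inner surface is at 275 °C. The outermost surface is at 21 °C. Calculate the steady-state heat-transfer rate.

For a spherical shell R = (1/r₁ − 1/r₂)/(4πk); film R = 1/(h·4πr²). In series:
R_cast iron shell = (1/0.275 − 1/0.294)/(4π×50.6) = 3.696×10^-4 K/W
R_cellular glass = (1/0.294 − 1/0.379)/(4π×0.055) = 1.104 K/W
R_mineral wool = (1/0.379 − 1/0.454)/(4π×0.0343) = 1.011 K/W
R_total = 2.115 K/W
Q = ΔT/R_total = 254/2.115

Q ≈ 120 W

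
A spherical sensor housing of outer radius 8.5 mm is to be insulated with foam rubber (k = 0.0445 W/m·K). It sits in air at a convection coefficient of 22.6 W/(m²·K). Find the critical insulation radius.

r_cr ≈ 3.94 mm

For a sphere r_cr = 2k/h = 2×0.0445/22.6
r_cr = 3.94 mm; since the bare radius (8.5 mm) is above r_cr, any added insulation will reduce heat loss.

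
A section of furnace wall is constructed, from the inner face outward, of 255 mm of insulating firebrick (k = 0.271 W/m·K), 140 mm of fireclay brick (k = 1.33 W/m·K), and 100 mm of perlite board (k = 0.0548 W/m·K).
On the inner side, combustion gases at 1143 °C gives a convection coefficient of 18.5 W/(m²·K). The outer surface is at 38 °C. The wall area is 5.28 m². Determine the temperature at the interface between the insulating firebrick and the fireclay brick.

T ≈ 767 °C

Thermal resistances in series:
R_inner film = 1/(h_i·A) = 1/(18.5×5.28) = 0.01024 K/W
R_insulating firebrick = L/(kA) = 0.255/(0.271×5.28) = 0.1782 K/W
R_fireclay brick = L/(kA) = 0.14/(1.33×5.28) = 0.01994 K/W
R_perlite board = L/(kA) = 0.1/(0.0548×5.28) = 0.3456 K/W
R_total = 0.554 K/W;  Q = ΔT/R_total = 1105/0.554 = 1995 W
T_interface = T_inner − Q·ΣR(inner→interface) = 1143 − 1990×0.1884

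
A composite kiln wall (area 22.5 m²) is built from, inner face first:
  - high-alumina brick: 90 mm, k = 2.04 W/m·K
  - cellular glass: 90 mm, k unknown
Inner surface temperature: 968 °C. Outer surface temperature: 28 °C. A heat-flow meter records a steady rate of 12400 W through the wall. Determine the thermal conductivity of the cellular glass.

Treating each layer as a thermal resistance in series:
R_high-alumina brick = L/(kA) = 0.09/(2.04×22.5) = 0.001961 K/W
Sum of known resistances R_other = 0.001961 K/W
Total R = ΔT/Q = 940/12400 = 0.07581 K/W
R_cellular glass = R_total − R_other = 0.07385 K/W
k = L/(R·A) = 0.09/(0.07385×22.5)

k ≈ 0.0542 W/(m·K)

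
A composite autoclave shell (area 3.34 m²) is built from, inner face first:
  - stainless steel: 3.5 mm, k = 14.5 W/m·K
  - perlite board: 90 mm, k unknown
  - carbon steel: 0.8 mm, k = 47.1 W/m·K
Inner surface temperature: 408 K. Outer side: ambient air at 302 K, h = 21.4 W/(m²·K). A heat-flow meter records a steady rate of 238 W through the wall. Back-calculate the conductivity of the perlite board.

k ≈ 0.0625 W/(m·K)

Model the wall as resistances in series:
R_stainless steel = L/(kA) = 0.0035/(14.5×3.34) = 7.227×10^-5 K/W
R_carbon steel = L/(kA) = 0.0008/(47.1×3.34) = 5.085×10^-6 K/W
R_outer film = 1/(h_o·A) = 1/(21.4×3.34) = 0.01399 K/W
Sum of known resistances R_other = 0.01407 K/W
Total R = ΔT/Q = 106/238 = 0.4454 K/W
R_perlite board = R_total − R_other = 0.4313 K/W
k = L/(R·A) = 0.09/(0.4313×3.34)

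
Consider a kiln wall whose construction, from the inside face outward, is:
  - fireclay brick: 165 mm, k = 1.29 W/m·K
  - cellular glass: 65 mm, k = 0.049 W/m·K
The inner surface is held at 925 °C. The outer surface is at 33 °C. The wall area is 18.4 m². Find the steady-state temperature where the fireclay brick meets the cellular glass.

Using the resistance-network approach (series):
R_fireclay brick = L/(kA) = 0.165/(1.29×18.4) = 0.006951 K/W
R_cellular glass = L/(kA) = 0.065/(0.049×18.4) = 0.07209 K/W
R_total = 0.07905 K/W;  Q = ΔT/R_total = 892/0.07905 = 11280 W
T_interface = T_inner − Q·ΣR(inner→interface) = 925 − 11300×0.006951

T ≈ 847 °C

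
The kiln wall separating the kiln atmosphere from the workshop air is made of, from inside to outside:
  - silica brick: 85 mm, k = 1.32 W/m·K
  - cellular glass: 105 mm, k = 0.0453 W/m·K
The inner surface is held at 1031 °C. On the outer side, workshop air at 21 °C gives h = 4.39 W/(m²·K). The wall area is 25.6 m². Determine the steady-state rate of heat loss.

Q ≈ 9910 W

Model the wall as resistances in series:
R_silica brick = L/(kA) = 0.085/(1.32×25.6) = 0.002515 K/W
R_cellular glass = L/(kA) = 0.105/(0.0453×25.6) = 0.09054 K/W
R_outer film = 1/(h_o·A) = 1/(4.39×25.6) = 0.008898 K/W
R_total = 0.102 K/W
Q = ΔT / R_total = 1010 / 0.102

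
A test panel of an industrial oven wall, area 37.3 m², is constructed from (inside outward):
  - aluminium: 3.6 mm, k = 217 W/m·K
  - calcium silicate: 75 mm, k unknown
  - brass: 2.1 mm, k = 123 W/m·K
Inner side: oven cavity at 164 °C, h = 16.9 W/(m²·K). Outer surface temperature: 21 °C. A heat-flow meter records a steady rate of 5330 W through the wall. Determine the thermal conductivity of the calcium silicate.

Treating each layer as a thermal resistance in series:
R_inner film = 1/(h_i·A) = 1/(16.9×37.3) = 0.001586 K/W
R_aluminium = L/(kA) = 0.0036/(217×37.3) = 4.448×10^-7 K/W
R_brass = L/(kA) = 0.0021/(123×37.3) = 4.577×10^-7 K/W
Sum of known resistances R_other = 0.001587 K/W
Total R = ΔT/Q = 143/5330 = 0.02683 K/W
R_calcium silicate = R_total − R_other = 0.02524 K/W
k = L/(R·A) = 0.075/(0.02524×37.3)

k ≈ 0.0797 W/(m·K)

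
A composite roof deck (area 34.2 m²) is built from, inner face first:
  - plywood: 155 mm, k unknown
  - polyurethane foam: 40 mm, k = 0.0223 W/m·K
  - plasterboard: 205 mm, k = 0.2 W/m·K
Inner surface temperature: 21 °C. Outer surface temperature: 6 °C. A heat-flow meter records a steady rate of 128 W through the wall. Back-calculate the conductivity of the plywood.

k ≈ 0.13 W/(m·K)

Model the wall as resistances in series:
R_polyurethane foam = L/(kA) = 0.04/(0.0223×34.2) = 0.05245 K/W
R_plasterboard = L/(kA) = 0.205/(0.2×34.2) = 0.02997 K/W
Sum of known resistances R_other = 0.08242 K/W
Total R = ΔT/Q = 15/128 = 0.1172 K/W
R_plywood = R_total − R_other = 0.03477 K/W
k = L/(R·A) = 0.155/(0.03477×34.2)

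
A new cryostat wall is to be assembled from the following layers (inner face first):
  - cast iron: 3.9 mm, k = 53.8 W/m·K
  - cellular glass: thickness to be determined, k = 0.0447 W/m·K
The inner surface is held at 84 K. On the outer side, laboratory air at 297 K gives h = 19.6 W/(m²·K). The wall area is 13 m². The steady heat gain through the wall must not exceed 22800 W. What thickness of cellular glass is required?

Series thermal resistances:
R_cast iron = L/(kA) = 0.0039/(53.8×13) = 5.576×10^-6 K/W
R_outer film = 1/(h_o·A) = 1/(19.6×13) = 0.003925 K/W
Sum of the known resistances R_other = 0.00393 K/W
Required total resistance R_tot = ΔT/Q_allow = 213/22800 = 0.009342 K/W
R_cellular glass = R_tot − R_other = 0.005412 K/W
L = R·k·A = 0.005412×0.0447×13

L ≈ 3.14 mm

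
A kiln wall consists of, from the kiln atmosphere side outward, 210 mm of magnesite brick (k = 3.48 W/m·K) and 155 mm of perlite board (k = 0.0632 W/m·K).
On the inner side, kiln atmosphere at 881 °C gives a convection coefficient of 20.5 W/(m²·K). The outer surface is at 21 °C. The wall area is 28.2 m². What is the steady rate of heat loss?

Q ≈ 9470 W

Thermal resistances in series:
R_inner film = 1/(h_i·A) = 1/(20.5×28.2) = 0.00173 K/W
R_magnesite brick = L/(kA) = 0.21/(3.48×28.2) = 0.00214 K/W
R_perlite board = L/(kA) = 0.155/(0.0632×28.2) = 0.08697 K/W
R_total = 0.09084 K/W
Q = ΔT / R_total = 860 / 0.09084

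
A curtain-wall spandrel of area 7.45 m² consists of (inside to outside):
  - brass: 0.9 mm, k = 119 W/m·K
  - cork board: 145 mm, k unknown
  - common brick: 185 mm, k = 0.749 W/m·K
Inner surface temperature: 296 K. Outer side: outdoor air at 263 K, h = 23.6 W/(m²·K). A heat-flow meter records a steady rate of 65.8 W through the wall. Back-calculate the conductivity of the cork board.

Treating each layer as a thermal resistance in series:
R_brass = L/(kA) = 0.0009/(119×7.45) = 1.015×10^-6 K/W
R_common brick = L/(kA) = 0.185/(0.749×7.45) = 0.03315 K/W
R_outer film = 1/(h_o·A) = 1/(23.6×7.45) = 0.005688 K/W
Sum of known resistances R_other = 0.03884 K/W
Total R = ΔT/Q = 33/65.8 = 0.5015 K/W
R_cork board = R_total − R_other = 0.4627 K/W
k = L/(R·A) = 0.145/(0.4627×7.45)

k ≈ 0.0421 W/(m·K)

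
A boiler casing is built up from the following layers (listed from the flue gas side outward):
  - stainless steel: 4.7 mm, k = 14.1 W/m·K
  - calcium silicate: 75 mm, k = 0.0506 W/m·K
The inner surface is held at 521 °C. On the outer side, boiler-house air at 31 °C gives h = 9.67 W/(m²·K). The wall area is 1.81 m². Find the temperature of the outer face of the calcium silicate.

T ≈ 63 °C

Treating each layer as a thermal resistance in series:
R_stainless steel = L/(kA) = 0.0047/(14.1×1.81) = 1.842×10^-4 K/W
R_calcium silicate = L/(kA) = 0.075/(0.0506×1.81) = 0.8189 K/W
R_outer film = 1/(h_o·A) = 1/(9.67×1.81) = 0.05713 K/W
R_total = 0.8762 K/W;  Q = ΔT/R_total = 490/0.8762 = 559.2 W
T_interface = T_inner − Q·ΣR(inner→interface) = 521 − 559×0.8191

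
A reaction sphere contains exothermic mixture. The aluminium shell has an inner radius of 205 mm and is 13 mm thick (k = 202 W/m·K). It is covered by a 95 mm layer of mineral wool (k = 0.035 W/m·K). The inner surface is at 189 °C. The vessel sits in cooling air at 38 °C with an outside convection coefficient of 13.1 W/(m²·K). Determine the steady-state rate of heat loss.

Q ≈ 46.8 W

For a spherical shell R = (1/r₁ − 1/r₂)/(4πk); film R = 1/(h·4πr²). In series:
R_aluminium shell = (1/0.205 − 1/0.218)/(4π×202) = 1.146×10^-4 K/W
R_mineral wool = (1/0.218 − 1/0.313)/(4π×0.035) = 3.166 K/W
R_outer film = 1/(h·4πr_o²) = 1/(13.1×4π×0.313²) = 0.06201 K/W
R_total = 3.228 K/W
Q = ΔT/R_total = 151/3.228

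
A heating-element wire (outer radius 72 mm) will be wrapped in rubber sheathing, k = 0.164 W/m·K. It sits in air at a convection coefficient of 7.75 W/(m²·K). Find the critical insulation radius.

r_cr ≈ 21.2 mm

For a cylinder r_cr = k/h = 0.164/7.75
r_cr = 21.2 mm; since the bare radius (72 mm) is above r_cr, any added insulation will reduce heat loss.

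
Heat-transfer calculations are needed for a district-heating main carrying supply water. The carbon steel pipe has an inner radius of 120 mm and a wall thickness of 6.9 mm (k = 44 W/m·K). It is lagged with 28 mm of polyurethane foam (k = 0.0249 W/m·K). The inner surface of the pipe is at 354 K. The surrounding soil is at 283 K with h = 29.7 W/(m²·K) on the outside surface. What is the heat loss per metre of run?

q′ ≈ 54.2 W/m

Per-layer cylindrical resistances, series-summed:
R_carbon steel pipe wall = ln(126.9/120)/(2π×44×1) = 2.022×10^-4 K/W
R_polyurethane foam = ln(154.9/126.9)/(2π×0.0249×1) = 1.274 K/W
R_outer film = 1/(h_o·2πr_oL) = 1/(29.7×2π×0.1549×1) = 0.03459 K/W
R_total = 1.309 K/W
Q = ΔT/R_total = 71/1.309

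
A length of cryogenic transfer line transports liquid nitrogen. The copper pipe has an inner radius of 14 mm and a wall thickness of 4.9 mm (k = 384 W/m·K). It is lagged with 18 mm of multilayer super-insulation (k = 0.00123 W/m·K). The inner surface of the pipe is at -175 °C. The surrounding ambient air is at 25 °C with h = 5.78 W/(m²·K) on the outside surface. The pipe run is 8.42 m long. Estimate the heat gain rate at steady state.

Per-layer cylindrical resistances, series-summed:
R_copper pipe wall = ln(18.9/14)/(2π×384×8.42) = 1.477×10^-5 K/W
R_multilayer super-insulation = ln(36.9/18.9)/(2π×0.00123×8.42) = 10.28 K/W
R_outer film = 1/(h_o·2πr_oL) = 1/(5.78×2π×0.0369×8.42) = 0.08862 K/W
R_total = 10.37 K/W
Q = ΔT/R_total = 200/10.37

Q ≈ 19.3 W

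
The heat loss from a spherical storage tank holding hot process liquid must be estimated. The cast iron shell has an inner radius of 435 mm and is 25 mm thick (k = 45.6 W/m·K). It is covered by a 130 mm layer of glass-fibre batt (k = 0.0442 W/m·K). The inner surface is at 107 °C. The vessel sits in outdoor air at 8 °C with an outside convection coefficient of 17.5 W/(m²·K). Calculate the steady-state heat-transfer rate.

Q ≈ 113 W

Radial (spherical) resistances in series:
R_cast iron shell = (1/0.435 − 1/0.46)/(4π×45.6) = 2.18×10^-4 K/W
R_glass-fibre batt = (1/0.46 − 1/0.59)/(4π×0.0442) = 0.8624 K/W
R_outer film = 1/(h·4πr_o²) = 1/(17.5×4π×0.59²) = 0.01306 K/W
R_total = 0.8757 K/W
Q = ΔT/R_total = 99/0.8757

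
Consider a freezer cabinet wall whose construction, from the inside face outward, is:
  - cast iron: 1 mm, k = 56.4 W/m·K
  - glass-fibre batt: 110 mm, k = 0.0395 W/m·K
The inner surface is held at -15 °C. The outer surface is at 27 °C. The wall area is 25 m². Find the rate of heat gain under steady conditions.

Q ≈ 377 W

Treating each layer as a thermal resistance in series:
R_cast iron = L/(kA) = 0.001/(56.4×25) = 7.092×10^-7 K/W
R_glass-fibre batt = L/(kA) = 0.11/(0.0395×25) = 0.1114 K/W
R_total = 0.1114 K/W
Q = ΔT / R_total = 42 / 0.1114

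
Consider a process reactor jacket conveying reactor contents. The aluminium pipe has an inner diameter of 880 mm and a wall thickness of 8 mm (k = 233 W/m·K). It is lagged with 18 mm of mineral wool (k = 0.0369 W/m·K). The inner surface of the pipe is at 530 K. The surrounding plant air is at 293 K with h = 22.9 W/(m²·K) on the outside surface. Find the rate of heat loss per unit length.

Per-layer cylindrical resistances, series-summed:
R_aluminium pipe wall = ln(448/440)/(2π×233×1) = 1.231×10^-5 K/W
R_mineral wool = ln(466/448)/(2π×0.0369×1) = 0.1699 K/W
R_outer film = 1/(h_o·2πr_oL) = 1/(22.9×2π×0.466×1) = 0.01491 K/W
R_total = 0.1848 K/W
Q = ΔT/R_total = 237/0.1848

q′ ≈ 1280 W/m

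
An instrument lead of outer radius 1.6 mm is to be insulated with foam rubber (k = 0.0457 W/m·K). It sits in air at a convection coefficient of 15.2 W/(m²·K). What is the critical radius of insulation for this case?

r_cr ≈ 3.01 mm

For a cylinder r_cr = k/h = 0.0457/15.2
r_cr = 3.01 mm; since the bare radius (1.6 mm) is below r_cr, adding a thin layer of insulation will *increase* heat loss.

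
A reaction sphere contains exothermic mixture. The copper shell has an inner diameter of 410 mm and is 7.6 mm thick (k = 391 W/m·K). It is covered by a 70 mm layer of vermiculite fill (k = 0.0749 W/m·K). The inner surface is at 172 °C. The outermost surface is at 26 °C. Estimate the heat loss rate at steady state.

Radial (spherical) resistances in series:
R_copper shell = (1/0.205 − 1/0.2126)/(4π×391) = 3.549×10^-5 K/W
R_vermiculite fill = (1/0.2126 − 1/0.2826)/(4π×0.0749) = 1.238 K/W
R_total = 1.238 K/W
Q = ΔT/R_total = 146/1.238

Q ≈ 118 W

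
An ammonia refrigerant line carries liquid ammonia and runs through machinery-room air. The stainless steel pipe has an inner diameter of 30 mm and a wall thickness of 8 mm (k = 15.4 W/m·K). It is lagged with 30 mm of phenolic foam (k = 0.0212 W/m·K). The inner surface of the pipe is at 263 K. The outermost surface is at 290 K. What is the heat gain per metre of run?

Treating each annulus and film as a series resistance:
R_stainless steel pipe wall = ln(23/15)/(2π×15.4×1) = 0.004418 K/W
R_phenolic foam = ln(53/23)/(2π×0.0212×1) = 6.267 K/W
R_total = 6.272 K/W
Q = ΔT/R_total = 27/6.272

q′ ≈ 4.31 W/m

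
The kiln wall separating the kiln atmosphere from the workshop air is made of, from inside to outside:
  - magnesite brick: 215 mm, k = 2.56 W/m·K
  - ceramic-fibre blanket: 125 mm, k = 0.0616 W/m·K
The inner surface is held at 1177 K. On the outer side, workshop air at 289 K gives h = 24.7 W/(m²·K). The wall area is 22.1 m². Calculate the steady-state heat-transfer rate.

Using the resistance-network approach (series):
R_magnesite brick = L/(kA) = 0.215/(2.56×22.1) = 0.0038 K/W
R_ceramic-fibre blanket = L/(kA) = 0.125/(0.0616×22.1) = 0.09182 K/W
R_outer film = 1/(h_o·A) = 1/(24.7×22.1) = 0.001832 K/W
R_total = 0.09745 K/W
Q = ΔT / R_total = 888 / 0.09745

Q ≈ 9110 W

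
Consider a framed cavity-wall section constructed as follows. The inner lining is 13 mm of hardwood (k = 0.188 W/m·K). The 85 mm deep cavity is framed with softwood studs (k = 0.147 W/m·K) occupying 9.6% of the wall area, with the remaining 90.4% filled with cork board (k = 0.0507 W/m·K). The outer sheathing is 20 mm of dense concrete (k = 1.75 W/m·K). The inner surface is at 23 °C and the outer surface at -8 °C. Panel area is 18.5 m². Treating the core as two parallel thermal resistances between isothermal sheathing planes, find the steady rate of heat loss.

Q ≈ 383 W

Sheathing layers in series; stud and cavity paths in parallel between them.
R_inner = 0.013/(0.188×18.5) = 0.003738 K/W
R_stud  = 0.085/(0.147×0.096×18.5) = 0.3256 K/W
R_cav   = 0.085/(0.0507×0.904×18.5) = 0.1002 K/W
1/R_core = 1/R_stud + 1/R_cav → R_core = 0.07665 K/W
R_outer = 0.02/(1.75×18.5) = 6.178×10^-4 K/W
R_total = 0.081 K/W
Q = ΔT/R_total = 31/0.081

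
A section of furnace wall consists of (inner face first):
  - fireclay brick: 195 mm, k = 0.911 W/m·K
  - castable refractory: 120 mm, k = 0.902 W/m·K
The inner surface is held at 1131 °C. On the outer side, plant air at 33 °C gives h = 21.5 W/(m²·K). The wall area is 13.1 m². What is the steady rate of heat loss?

Q ≈ 36500 W

Series thermal resistances:
R_fireclay brick = L/(kA) = 0.195/(0.911×13.1) = 0.01634 K/W
R_castable refractory = L/(kA) = 0.12/(0.902×13.1) = 0.01016 K/W
R_outer film = 1/(h_o·A) = 1/(21.5×13.1) = 0.003551 K/W
R_total = 0.03005 K/W
Q = ΔT / R_total = 1098 / 0.03005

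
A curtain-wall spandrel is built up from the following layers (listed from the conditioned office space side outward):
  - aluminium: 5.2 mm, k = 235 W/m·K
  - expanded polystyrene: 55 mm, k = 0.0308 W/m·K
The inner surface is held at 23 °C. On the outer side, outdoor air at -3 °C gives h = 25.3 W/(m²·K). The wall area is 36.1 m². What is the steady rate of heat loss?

Thermal resistances in series:
R_aluminium = L/(kA) = 0.0052/(235×36.1) = 6.13×10^-7 K/W
R_expanded polystyrene = L/(kA) = 0.055/(0.0308×36.1) = 0.04947 K/W
R_outer film = 1/(h_o·A) = 1/(25.3×36.1) = 0.001095 K/W
R_total = 0.05056 K/W
Q = ΔT / R_total = 26 / 0.05056

Q ≈ 514 W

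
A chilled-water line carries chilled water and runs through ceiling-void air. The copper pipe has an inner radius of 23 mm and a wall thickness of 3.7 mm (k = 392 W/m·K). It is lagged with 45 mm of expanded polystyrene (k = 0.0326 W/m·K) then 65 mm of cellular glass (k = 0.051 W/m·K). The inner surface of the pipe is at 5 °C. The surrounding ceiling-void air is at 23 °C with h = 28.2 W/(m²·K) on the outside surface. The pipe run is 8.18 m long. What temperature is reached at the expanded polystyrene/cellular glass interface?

For a radial system each layer contributes R = ln(r_out/r_in)/(2πkL); films add R = 1/(hA).
R_copper pipe wall = ln(26.7/23)/(2π×392×8.18) = 7.404×10^-6 K/W
R_expanded polystyrene = ln(71.7/26.7)/(2π×0.0326×8.18) = 0.5896 K/W
R_cellular glass = ln(136.7/71.7)/(2π×0.051×8.18) = 0.2462 K/W
R_outer film = 1/(h_o·2πr_oL) = 1/(28.2×2π×0.1367×8.18) = 0.005047 K/W
R_total = 0.8408 K/W
Q = ΔT/R_total = 18/0.8408
Q = 21.4 W
T_interface = T_inner + Q·ΣR(inner→interface) = 5 + 21.4×0.5896

T ≈ 17.6 °C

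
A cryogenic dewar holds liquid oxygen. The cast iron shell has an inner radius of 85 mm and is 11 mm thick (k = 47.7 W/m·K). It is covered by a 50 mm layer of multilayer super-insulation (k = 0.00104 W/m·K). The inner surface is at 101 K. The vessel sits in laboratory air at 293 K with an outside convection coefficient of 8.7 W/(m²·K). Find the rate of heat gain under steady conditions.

Spherical conduction: R = (1/r_in − 1/r_out)/(4πk) per layer; series-sum.
R_cast iron shell = (1/0.085 − 1/0.096)/(4π×47.7) = 0.002249 K/W
R_multilayer super-insulation = (1/0.096 − 1/0.146)/(4π×0.00104) = 273 K/W
R_outer film = 1/(h·4πr_o²) = 1/(8.7×4π×0.146²) = 0.4291 K/W
R_total = 273.4 K/W
Q = ΔT/R_total = 192/273.4

Q ≈ 0.702 W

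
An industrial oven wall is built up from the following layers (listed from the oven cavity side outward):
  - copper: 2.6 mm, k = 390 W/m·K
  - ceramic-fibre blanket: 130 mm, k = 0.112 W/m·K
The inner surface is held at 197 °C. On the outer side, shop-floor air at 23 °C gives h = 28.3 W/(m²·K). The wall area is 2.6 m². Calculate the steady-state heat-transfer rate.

Q ≈ 378 W

Model the wall as resistances in series:
R_copper = L/(kA) = 0.0026/(390×2.6) = 2.564×10^-6 K/W
R_ceramic-fibre blanket = L/(kA) = 0.13/(0.112×2.6) = 0.4464 K/W
R_outer film = 1/(h_o·A) = 1/(28.3×2.6) = 0.01359 K/W
R_total = 0.46 K/W
Q = ΔT / R_total = 174 / 0.46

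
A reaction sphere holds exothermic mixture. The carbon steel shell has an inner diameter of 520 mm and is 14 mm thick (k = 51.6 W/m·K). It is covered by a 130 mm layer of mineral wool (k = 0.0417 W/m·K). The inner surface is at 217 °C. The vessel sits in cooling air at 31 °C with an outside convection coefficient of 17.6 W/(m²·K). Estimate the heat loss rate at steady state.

Q ≈ 82 W

Each spherical layer contributes R = (1/r_i − 1/r_o)/(4πk):
R_carbon steel shell = (1/0.26 − 1/0.274)/(4π×51.6) = 3.031×10^-4 K/W
R_mineral wool = (1/0.274 − 1/0.404)/(4π×0.0417) = 2.241 K/W
R_outer film = 1/(h·4πr_o²) = 1/(17.6×4π×0.404²) = 0.0277 K/W
R_total = 2.269 K/W
Q = ΔT/R_total = 186/2.269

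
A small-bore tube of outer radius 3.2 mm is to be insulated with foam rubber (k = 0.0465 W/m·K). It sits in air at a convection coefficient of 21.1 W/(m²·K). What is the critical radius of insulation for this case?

For a cylinder r_cr = k/h = 0.0465/21.1
r_cr = 2.2 mm; since the bare radius (3.2 mm) is above r_cr, any added insulation will reduce heat loss.

r_cr ≈ 2.2 mm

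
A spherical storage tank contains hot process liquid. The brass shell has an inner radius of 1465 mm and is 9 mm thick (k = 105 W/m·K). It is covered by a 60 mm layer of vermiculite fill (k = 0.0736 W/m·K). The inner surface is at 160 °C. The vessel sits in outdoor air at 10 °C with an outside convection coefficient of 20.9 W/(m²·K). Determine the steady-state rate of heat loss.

Q ≈ 4950 W

Radial (spherical) resistances in series:
R_brass shell = (1/1.465 − 1/1.474)/(4π×105) = 3.159×10^-6 K/W
R_vermiculite fill = (1/1.474 − 1/1.534)/(4π×0.0736) = 0.02869 K/W
R_outer film = 1/(h·4πr_o²) = 1/(20.9×4π×1.534²) = 0.001618 K/W
R_total = 0.03031 K/W
Q = ΔT/R_total = 150/0.03031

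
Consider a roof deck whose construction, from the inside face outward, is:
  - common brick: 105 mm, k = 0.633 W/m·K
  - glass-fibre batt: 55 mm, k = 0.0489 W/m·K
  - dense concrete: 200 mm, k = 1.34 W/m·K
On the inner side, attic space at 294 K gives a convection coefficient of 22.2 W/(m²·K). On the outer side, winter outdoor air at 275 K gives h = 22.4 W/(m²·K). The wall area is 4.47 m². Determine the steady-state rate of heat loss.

Using the resistance-network approach (series):
R_inner film = 1/(h_i·A) = 1/(22.2×4.47) = 0.01008 K/W
R_common brick = L/(kA) = 0.105/(0.633×4.47) = 0.03711 K/W
R_glass-fibre batt = L/(kA) = 0.055/(0.0489×4.47) = 0.2516 K/W
R_dense concrete = L/(kA) = 0.2/(1.34×4.47) = 0.03339 K/W
R_outer film = 1/(h_o·A) = 1/(22.4×4.47) = 0.009987 K/W
R_total = 0.3422 K/W
Q = ΔT / R_total = 19 / 0.3422

Q ≈ 55.5 W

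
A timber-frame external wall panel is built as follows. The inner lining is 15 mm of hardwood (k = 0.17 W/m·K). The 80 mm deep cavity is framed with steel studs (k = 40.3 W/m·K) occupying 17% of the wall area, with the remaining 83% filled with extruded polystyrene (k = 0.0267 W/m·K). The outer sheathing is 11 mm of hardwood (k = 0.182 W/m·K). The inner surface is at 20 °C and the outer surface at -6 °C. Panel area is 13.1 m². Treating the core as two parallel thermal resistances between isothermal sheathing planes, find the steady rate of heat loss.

Q ≈ 2120 W

Sheathing layers in series; stud and cavity paths in parallel between them.
R_inner = 0.015/(0.17×13.1) = 0.006736 K/W
R_stud  = 0.08/(40.3×0.17×13.1) = 8.914×10^-4 K/W
R_cav   = 0.08/(0.0267×0.83×13.1) = 0.2756 K/W
1/R_core = 1/R_stud + 1/R_cav → R_core = 8.885×10^-4 K/W
R_outer = 0.011/(0.182×13.1) = 0.004614 K/W
R_total = 0.01224 K/W
Q = ΔT/R_total = 26/0.01224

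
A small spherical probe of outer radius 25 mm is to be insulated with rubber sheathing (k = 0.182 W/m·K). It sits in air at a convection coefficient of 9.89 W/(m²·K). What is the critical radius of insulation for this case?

For a sphere r_cr = 2k/h = 2×0.182/9.89
r_cr = 36.8 mm; since the bare radius (25 mm) is below r_cr, adding a thin layer of insulation will *increase* heat loss.

r_cr ≈ 36.8 mm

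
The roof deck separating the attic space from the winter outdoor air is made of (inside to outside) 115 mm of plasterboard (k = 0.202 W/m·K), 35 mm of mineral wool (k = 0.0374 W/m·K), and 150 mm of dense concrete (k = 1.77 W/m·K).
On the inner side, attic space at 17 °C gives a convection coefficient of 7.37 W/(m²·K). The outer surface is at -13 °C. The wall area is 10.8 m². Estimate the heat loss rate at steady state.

Treating each layer as a thermal resistance in series:
R_inner film = 1/(h_i·A) = 1/(7.37×10.8) = 0.01256 K/W
R_plasterboard = L/(kA) = 0.115/(0.202×10.8) = 0.05271 K/W
R_mineral wool = L/(kA) = 0.035/(0.0374×10.8) = 0.08665 K/W
R_dense concrete = L/(kA) = 0.15/(1.77×10.8) = 0.007847 K/W
R_total = 0.1598 K/W
Q = ΔT / R_total = 30 / 0.1598

Q ≈ 188 W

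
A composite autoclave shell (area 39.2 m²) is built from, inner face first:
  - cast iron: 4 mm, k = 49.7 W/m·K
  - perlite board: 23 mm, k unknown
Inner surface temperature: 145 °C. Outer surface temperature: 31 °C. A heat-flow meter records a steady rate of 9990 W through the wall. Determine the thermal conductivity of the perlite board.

Model the wall as resistances in series:
R_cast iron = L/(kA) = 0.004/(49.7×39.2) = 2.053×10^-6 K/W
Sum of known resistances R_other = 2.053×10^-6 K/W
Total R = ΔT/Q = 114/9990 = 0.01141 K/W
R_perlite board = R_total − R_other = 0.01141 K/W
k = L/(R·A) = 0.023/(0.01141×39.2)

k ≈ 0.0514 W/(m·K)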